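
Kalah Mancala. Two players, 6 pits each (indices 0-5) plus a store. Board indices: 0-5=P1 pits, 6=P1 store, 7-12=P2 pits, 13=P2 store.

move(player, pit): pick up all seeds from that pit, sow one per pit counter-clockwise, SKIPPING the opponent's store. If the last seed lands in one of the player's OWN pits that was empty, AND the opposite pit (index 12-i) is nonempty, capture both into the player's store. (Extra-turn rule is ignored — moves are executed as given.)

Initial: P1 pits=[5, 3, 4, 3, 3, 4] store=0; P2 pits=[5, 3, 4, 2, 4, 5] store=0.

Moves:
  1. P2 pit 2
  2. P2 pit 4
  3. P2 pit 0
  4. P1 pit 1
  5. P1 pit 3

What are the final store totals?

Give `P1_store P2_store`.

Answer: 1 2

Derivation:
Move 1: P2 pit2 -> P1=[5,3,4,3,3,4](0) P2=[5,3,0,3,5,6](1)
Move 2: P2 pit4 -> P1=[6,4,5,3,3,4](0) P2=[5,3,0,3,0,7](2)
Move 3: P2 pit0 -> P1=[6,4,5,3,3,4](0) P2=[0,4,1,4,1,8](2)
Move 4: P1 pit1 -> P1=[6,0,6,4,4,5](0) P2=[0,4,1,4,1,8](2)
Move 5: P1 pit3 -> P1=[6,0,6,0,5,6](1) P2=[1,4,1,4,1,8](2)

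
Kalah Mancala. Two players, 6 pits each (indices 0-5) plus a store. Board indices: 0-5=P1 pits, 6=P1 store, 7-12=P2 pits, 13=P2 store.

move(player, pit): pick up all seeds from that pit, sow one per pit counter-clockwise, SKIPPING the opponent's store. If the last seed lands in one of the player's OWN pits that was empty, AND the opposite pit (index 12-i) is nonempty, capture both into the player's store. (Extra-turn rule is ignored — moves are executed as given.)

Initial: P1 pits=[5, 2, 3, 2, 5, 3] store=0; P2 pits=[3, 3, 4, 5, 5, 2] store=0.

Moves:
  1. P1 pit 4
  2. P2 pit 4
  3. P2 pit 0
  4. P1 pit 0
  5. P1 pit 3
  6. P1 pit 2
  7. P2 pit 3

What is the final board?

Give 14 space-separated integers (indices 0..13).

Answer: 1 2 1 1 3 7 4 1 5 6 0 1 4 6

Derivation:
Move 1: P1 pit4 -> P1=[5,2,3,2,0,4](1) P2=[4,4,5,5,5,2](0)
Move 2: P2 pit4 -> P1=[6,3,4,2,0,4](1) P2=[4,4,5,5,0,3](1)
Move 3: P2 pit0 -> P1=[6,0,4,2,0,4](1) P2=[0,5,6,6,0,3](5)
Move 4: P1 pit0 -> P1=[0,1,5,3,1,5](2) P2=[0,5,6,6,0,3](5)
Move 5: P1 pit3 -> P1=[0,1,5,0,2,6](3) P2=[0,5,6,6,0,3](5)
Move 6: P1 pit2 -> P1=[0,1,0,1,3,7](4) P2=[1,5,6,6,0,3](5)
Move 7: P2 pit3 -> P1=[1,2,1,1,3,7](4) P2=[1,5,6,0,1,4](6)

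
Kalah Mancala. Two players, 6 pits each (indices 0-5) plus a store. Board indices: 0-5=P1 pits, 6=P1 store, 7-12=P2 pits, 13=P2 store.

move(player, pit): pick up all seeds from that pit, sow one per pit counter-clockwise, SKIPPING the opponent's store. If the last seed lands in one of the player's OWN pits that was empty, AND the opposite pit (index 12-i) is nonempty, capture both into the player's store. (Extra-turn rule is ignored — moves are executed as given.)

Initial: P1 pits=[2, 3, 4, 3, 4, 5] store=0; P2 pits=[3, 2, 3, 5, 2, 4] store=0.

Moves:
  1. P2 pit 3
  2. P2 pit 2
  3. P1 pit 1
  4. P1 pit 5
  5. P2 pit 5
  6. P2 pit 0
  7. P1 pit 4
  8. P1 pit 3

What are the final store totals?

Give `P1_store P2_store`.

Answer: 3 2

Derivation:
Move 1: P2 pit3 -> P1=[3,4,4,3,4,5](0) P2=[3,2,3,0,3,5](1)
Move 2: P2 pit2 -> P1=[3,4,4,3,4,5](0) P2=[3,2,0,1,4,6](1)
Move 3: P1 pit1 -> P1=[3,0,5,4,5,6](0) P2=[3,2,0,1,4,6](1)
Move 4: P1 pit5 -> P1=[3,0,5,4,5,0](1) P2=[4,3,1,2,5,6](1)
Move 5: P2 pit5 -> P1=[4,1,6,5,6,0](1) P2=[4,3,1,2,5,0](2)
Move 6: P2 pit0 -> P1=[4,1,6,5,6,0](1) P2=[0,4,2,3,6,0](2)
Move 7: P1 pit4 -> P1=[4,1,6,5,0,1](2) P2=[1,5,3,4,6,0](2)
Move 8: P1 pit3 -> P1=[4,1,6,0,1,2](3) P2=[2,6,3,4,6,0](2)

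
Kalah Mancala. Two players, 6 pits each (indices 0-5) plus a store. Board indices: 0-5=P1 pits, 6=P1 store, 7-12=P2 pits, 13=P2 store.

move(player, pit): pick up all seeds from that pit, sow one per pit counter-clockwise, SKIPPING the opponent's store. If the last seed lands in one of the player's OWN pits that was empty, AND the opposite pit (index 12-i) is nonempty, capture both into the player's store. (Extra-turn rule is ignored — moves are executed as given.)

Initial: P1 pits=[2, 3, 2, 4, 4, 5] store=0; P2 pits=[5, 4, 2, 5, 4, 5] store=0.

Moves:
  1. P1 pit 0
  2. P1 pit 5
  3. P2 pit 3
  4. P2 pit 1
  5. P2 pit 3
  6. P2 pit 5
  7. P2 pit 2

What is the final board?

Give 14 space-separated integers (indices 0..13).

Move 1: P1 pit0 -> P1=[0,4,3,4,4,5](0) P2=[5,4,2,5,4,5](0)
Move 2: P1 pit5 -> P1=[0,4,3,4,4,0](1) P2=[6,5,3,6,4,5](0)
Move 3: P2 pit3 -> P1=[1,5,4,4,4,0](1) P2=[6,5,3,0,5,6](1)
Move 4: P2 pit1 -> P1=[1,5,4,4,4,0](1) P2=[6,0,4,1,6,7](2)
Move 5: P2 pit3 -> P1=[1,5,4,4,4,0](1) P2=[6,0,4,0,7,7](2)
Move 6: P2 pit5 -> P1=[2,6,5,5,5,1](1) P2=[6,0,4,0,7,0](3)
Move 7: P2 pit2 -> P1=[2,6,5,5,5,1](1) P2=[6,0,0,1,8,1](4)

Answer: 2 6 5 5 5 1 1 6 0 0 1 8 1 4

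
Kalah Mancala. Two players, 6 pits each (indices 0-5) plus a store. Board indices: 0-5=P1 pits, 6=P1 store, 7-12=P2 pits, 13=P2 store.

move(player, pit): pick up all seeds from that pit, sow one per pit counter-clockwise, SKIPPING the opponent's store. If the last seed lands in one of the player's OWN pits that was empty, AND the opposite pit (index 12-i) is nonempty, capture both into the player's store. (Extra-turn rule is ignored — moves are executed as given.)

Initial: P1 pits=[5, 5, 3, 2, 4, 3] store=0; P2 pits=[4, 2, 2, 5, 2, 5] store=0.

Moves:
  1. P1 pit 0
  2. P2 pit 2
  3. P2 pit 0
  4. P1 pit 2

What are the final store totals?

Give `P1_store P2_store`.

Move 1: P1 pit0 -> P1=[0,6,4,3,5,4](0) P2=[4,2,2,5,2,5](0)
Move 2: P2 pit2 -> P1=[0,6,4,3,5,4](0) P2=[4,2,0,6,3,5](0)
Move 3: P2 pit0 -> P1=[0,6,4,3,5,4](0) P2=[0,3,1,7,4,5](0)
Move 4: P1 pit2 -> P1=[0,6,0,4,6,5](1) P2=[0,3,1,7,4,5](0)

Answer: 1 0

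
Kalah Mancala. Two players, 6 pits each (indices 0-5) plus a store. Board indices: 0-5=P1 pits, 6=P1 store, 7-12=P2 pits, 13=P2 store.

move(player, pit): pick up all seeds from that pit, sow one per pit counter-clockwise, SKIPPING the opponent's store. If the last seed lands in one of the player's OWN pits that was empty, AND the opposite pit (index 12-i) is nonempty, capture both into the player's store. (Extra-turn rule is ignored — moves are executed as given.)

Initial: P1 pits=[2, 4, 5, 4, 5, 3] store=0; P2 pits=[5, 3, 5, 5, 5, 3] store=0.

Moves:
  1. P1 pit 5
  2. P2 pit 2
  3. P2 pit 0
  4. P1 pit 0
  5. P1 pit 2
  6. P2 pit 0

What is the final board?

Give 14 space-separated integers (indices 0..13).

Answer: 0 5 0 6 6 1 2 0 7 1 7 7 5 2

Derivation:
Move 1: P1 pit5 -> P1=[2,4,5,4,5,0](1) P2=[6,4,5,5,5,3](0)
Move 2: P2 pit2 -> P1=[3,4,5,4,5,0](1) P2=[6,4,0,6,6,4](1)
Move 3: P2 pit0 -> P1=[3,4,5,4,5,0](1) P2=[0,5,1,7,7,5](2)
Move 4: P1 pit0 -> P1=[0,5,6,5,5,0](1) P2=[0,5,1,7,7,5](2)
Move 5: P1 pit2 -> P1=[0,5,0,6,6,1](2) P2=[1,6,1,7,7,5](2)
Move 6: P2 pit0 -> P1=[0,5,0,6,6,1](2) P2=[0,7,1,7,7,5](2)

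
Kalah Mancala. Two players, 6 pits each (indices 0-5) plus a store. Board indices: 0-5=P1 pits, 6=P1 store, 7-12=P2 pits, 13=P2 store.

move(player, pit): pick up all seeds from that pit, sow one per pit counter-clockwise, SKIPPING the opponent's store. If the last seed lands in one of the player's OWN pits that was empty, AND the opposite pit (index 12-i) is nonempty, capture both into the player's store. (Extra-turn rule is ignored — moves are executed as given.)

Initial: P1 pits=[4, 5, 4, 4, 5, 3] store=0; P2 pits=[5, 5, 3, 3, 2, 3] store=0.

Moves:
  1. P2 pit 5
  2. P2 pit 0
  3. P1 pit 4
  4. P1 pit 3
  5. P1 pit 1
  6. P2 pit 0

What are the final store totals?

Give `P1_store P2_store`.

Move 1: P2 pit5 -> P1=[5,6,4,4,5,3](0) P2=[5,5,3,3,2,0](1)
Move 2: P2 pit0 -> P1=[0,6,4,4,5,3](0) P2=[0,6,4,4,3,0](7)
Move 3: P1 pit4 -> P1=[0,6,4,4,0,4](1) P2=[1,7,5,4,3,0](7)
Move 4: P1 pit3 -> P1=[0,6,4,0,1,5](2) P2=[2,7,5,4,3,0](7)
Move 5: P1 pit1 -> P1=[0,0,5,1,2,6](3) P2=[3,7,5,4,3,0](7)
Move 6: P2 pit0 -> P1=[0,0,5,1,2,6](3) P2=[0,8,6,5,3,0](7)

Answer: 3 7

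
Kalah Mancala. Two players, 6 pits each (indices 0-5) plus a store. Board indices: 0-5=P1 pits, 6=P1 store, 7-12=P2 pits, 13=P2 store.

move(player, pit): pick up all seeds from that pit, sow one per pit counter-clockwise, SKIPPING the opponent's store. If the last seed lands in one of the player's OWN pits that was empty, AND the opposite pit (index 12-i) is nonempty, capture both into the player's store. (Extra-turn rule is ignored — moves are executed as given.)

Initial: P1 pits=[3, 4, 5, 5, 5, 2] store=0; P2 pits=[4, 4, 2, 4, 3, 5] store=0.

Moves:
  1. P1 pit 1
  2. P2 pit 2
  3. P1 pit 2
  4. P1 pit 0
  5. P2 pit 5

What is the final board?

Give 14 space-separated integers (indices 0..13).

Move 1: P1 pit1 -> P1=[3,0,6,6,6,3](0) P2=[4,4,2,4,3,5](0)
Move 2: P2 pit2 -> P1=[3,0,6,6,6,3](0) P2=[4,4,0,5,4,5](0)
Move 3: P1 pit2 -> P1=[3,0,0,7,7,4](1) P2=[5,5,0,5,4,5](0)
Move 4: P1 pit0 -> P1=[0,1,1,8,7,4](1) P2=[5,5,0,5,4,5](0)
Move 5: P2 pit5 -> P1=[1,2,2,9,7,4](1) P2=[5,5,0,5,4,0](1)

Answer: 1 2 2 9 7 4 1 5 5 0 5 4 0 1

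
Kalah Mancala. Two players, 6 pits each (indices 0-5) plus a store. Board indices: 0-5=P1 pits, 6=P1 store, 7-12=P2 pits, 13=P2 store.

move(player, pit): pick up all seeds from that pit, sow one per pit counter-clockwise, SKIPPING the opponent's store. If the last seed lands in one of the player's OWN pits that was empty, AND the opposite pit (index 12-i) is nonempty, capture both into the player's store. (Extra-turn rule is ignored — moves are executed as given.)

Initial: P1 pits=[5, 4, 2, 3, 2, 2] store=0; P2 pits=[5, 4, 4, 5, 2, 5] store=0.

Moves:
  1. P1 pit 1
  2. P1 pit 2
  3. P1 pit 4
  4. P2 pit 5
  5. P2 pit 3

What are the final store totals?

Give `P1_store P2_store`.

Move 1: P1 pit1 -> P1=[5,0,3,4,3,3](0) P2=[5,4,4,5,2,5](0)
Move 2: P1 pit2 -> P1=[5,0,0,5,4,4](0) P2=[5,4,4,5,2,5](0)
Move 3: P1 pit4 -> P1=[5,0,0,5,0,5](1) P2=[6,5,4,5,2,5](0)
Move 4: P2 pit5 -> P1=[6,1,1,6,0,5](1) P2=[6,5,4,5,2,0](1)
Move 5: P2 pit3 -> P1=[7,2,1,6,0,5](1) P2=[6,5,4,0,3,1](2)

Answer: 1 2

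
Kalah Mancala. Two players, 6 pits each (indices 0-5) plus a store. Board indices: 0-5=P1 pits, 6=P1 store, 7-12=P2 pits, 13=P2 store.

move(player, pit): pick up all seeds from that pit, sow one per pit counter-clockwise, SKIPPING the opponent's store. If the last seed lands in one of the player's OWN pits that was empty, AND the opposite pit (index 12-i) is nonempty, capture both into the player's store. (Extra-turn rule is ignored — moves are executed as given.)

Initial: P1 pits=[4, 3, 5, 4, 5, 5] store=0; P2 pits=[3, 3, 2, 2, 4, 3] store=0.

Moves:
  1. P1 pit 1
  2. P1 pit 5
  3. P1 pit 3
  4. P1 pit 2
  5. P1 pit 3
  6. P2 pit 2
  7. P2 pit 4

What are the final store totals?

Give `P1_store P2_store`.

Move 1: P1 pit1 -> P1=[4,0,6,5,6,5](0) P2=[3,3,2,2,4,3](0)
Move 2: P1 pit5 -> P1=[4,0,6,5,6,0](1) P2=[4,4,3,3,4,3](0)
Move 3: P1 pit3 -> P1=[4,0,6,0,7,1](2) P2=[5,5,3,3,4,3](0)
Move 4: P1 pit2 -> P1=[4,0,0,1,8,2](3) P2=[6,6,3,3,4,3](0)
Move 5: P1 pit3 -> P1=[4,0,0,0,9,2](3) P2=[6,6,3,3,4,3](0)
Move 6: P2 pit2 -> P1=[4,0,0,0,9,2](3) P2=[6,6,0,4,5,4](0)
Move 7: P2 pit4 -> P1=[5,1,1,0,9,2](3) P2=[6,6,0,4,0,5](1)

Answer: 3 1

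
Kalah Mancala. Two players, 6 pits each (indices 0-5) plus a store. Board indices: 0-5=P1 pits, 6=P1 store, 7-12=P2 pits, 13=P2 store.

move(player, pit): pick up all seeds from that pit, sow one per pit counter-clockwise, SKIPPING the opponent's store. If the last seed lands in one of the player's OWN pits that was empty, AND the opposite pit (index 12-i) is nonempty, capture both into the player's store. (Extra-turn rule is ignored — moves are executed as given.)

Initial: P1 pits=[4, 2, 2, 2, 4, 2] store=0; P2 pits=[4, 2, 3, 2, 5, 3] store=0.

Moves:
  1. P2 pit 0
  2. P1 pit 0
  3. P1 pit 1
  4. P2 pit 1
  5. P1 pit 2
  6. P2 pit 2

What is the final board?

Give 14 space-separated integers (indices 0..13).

Move 1: P2 pit0 -> P1=[4,2,2,2,4,2](0) P2=[0,3,4,3,6,3](0)
Move 2: P1 pit0 -> P1=[0,3,3,3,5,2](0) P2=[0,3,4,3,6,3](0)
Move 3: P1 pit1 -> P1=[0,0,4,4,6,2](0) P2=[0,3,4,3,6,3](0)
Move 4: P2 pit1 -> P1=[0,0,4,4,6,2](0) P2=[0,0,5,4,7,3](0)
Move 5: P1 pit2 -> P1=[0,0,0,5,7,3](1) P2=[0,0,5,4,7,3](0)
Move 6: P2 pit2 -> P1=[1,0,0,5,7,3](1) P2=[0,0,0,5,8,4](1)

Answer: 1 0 0 5 7 3 1 0 0 0 5 8 4 1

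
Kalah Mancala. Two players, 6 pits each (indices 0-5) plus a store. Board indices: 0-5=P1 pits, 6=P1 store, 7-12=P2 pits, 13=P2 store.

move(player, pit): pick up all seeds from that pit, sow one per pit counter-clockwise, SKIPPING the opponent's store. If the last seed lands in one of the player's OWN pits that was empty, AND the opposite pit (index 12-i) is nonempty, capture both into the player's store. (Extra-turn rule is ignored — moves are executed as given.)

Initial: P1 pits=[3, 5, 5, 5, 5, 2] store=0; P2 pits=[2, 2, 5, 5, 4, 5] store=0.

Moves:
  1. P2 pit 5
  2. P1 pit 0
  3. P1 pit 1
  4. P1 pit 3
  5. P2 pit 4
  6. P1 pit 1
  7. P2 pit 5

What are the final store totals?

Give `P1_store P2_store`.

Move 1: P2 pit5 -> P1=[4,6,6,6,5,2](0) P2=[2,2,5,5,4,0](1)
Move 2: P1 pit0 -> P1=[0,7,7,7,6,2](0) P2=[2,2,5,5,4,0](1)
Move 3: P1 pit1 -> P1=[0,0,8,8,7,3](1) P2=[3,3,5,5,4,0](1)
Move 4: P1 pit3 -> P1=[0,0,8,0,8,4](2) P2=[4,4,6,6,5,0](1)
Move 5: P2 pit4 -> P1=[1,1,9,0,8,4](2) P2=[4,4,6,6,0,1](2)
Move 6: P1 pit1 -> P1=[1,0,10,0,8,4](2) P2=[4,4,6,6,0,1](2)
Move 7: P2 pit5 -> P1=[1,0,10,0,8,4](2) P2=[4,4,6,6,0,0](3)

Answer: 2 3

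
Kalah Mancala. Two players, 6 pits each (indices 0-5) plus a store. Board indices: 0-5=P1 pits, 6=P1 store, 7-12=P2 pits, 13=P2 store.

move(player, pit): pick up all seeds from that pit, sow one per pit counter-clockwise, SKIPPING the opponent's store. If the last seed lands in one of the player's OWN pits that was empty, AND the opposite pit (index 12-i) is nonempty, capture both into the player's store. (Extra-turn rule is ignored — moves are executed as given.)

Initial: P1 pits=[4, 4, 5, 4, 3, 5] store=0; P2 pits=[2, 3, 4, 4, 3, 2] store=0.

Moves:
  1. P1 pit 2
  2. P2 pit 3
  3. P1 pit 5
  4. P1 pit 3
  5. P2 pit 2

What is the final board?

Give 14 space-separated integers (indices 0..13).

Move 1: P1 pit2 -> P1=[4,4,0,5,4,6](1) P2=[3,3,4,4,3,2](0)
Move 2: P2 pit3 -> P1=[5,4,0,5,4,6](1) P2=[3,3,4,0,4,3](1)
Move 3: P1 pit5 -> P1=[5,4,0,5,4,0](2) P2=[4,4,5,1,5,3](1)
Move 4: P1 pit3 -> P1=[5,4,0,0,5,1](3) P2=[5,5,5,1,5,3](1)
Move 5: P2 pit2 -> P1=[6,4,0,0,5,1](3) P2=[5,5,0,2,6,4](2)

Answer: 6 4 0 0 5 1 3 5 5 0 2 6 4 2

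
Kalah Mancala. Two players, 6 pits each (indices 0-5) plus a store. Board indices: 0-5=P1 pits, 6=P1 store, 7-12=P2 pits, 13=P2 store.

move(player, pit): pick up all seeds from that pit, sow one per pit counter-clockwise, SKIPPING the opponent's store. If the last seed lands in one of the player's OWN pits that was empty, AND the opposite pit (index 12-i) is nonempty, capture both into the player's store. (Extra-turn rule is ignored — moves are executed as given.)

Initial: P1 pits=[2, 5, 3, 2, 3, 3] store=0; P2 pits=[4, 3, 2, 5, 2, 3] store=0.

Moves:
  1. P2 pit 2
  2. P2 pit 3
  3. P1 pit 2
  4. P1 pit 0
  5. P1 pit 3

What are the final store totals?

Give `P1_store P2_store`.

Answer: 2 1

Derivation:
Move 1: P2 pit2 -> P1=[2,5,3,2,3,3](0) P2=[4,3,0,6,3,3](0)
Move 2: P2 pit3 -> P1=[3,6,4,2,3,3](0) P2=[4,3,0,0,4,4](1)
Move 3: P1 pit2 -> P1=[3,6,0,3,4,4](1) P2=[4,3,0,0,4,4](1)
Move 4: P1 pit0 -> P1=[0,7,1,4,4,4](1) P2=[4,3,0,0,4,4](1)
Move 5: P1 pit3 -> P1=[0,7,1,0,5,5](2) P2=[5,3,0,0,4,4](1)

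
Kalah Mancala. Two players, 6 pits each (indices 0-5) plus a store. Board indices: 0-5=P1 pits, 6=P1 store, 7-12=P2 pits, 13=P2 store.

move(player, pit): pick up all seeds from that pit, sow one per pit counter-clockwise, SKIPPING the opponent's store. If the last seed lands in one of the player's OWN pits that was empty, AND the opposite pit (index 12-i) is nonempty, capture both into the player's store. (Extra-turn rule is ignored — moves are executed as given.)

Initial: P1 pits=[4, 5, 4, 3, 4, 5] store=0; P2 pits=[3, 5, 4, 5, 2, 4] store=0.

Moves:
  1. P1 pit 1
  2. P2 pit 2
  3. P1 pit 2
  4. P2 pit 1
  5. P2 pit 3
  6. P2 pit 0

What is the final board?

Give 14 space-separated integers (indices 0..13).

Move 1: P1 pit1 -> P1=[4,0,5,4,5,6](1) P2=[3,5,4,5,2,4](0)
Move 2: P2 pit2 -> P1=[4,0,5,4,5,6](1) P2=[3,5,0,6,3,5](1)
Move 3: P1 pit2 -> P1=[4,0,0,5,6,7](2) P2=[4,5,0,6,3,5](1)
Move 4: P2 pit1 -> P1=[4,0,0,5,6,7](2) P2=[4,0,1,7,4,6](2)
Move 5: P2 pit3 -> P1=[5,1,1,6,6,7](2) P2=[4,0,1,0,5,7](3)
Move 6: P2 pit0 -> P1=[5,1,1,6,6,7](2) P2=[0,1,2,1,6,7](3)

Answer: 5 1 1 6 6 7 2 0 1 2 1 6 7 3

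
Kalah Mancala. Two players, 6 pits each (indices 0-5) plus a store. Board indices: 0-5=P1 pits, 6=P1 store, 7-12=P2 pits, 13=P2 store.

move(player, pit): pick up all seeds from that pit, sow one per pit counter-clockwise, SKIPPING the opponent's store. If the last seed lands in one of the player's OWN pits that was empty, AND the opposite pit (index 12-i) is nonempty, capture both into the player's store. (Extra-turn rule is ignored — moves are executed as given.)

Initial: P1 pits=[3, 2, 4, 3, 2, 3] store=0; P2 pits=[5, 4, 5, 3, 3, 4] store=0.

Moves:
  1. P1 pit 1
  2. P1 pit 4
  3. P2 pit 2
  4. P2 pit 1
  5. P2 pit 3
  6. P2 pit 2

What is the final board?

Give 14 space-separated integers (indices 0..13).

Answer: 5 1 0 4 0 4 1 5 0 0 0 6 7 8

Derivation:
Move 1: P1 pit1 -> P1=[3,0,5,4,2,3](0) P2=[5,4,5,3,3,4](0)
Move 2: P1 pit4 -> P1=[3,0,5,4,0,4](1) P2=[5,4,5,3,3,4](0)
Move 3: P2 pit2 -> P1=[4,0,5,4,0,4](1) P2=[5,4,0,4,4,5](1)
Move 4: P2 pit1 -> P1=[4,0,5,4,0,4](1) P2=[5,0,1,5,5,6](1)
Move 5: P2 pit3 -> P1=[5,1,5,4,0,4](1) P2=[5,0,1,0,6,7](2)
Move 6: P2 pit2 -> P1=[5,1,0,4,0,4](1) P2=[5,0,0,0,6,7](8)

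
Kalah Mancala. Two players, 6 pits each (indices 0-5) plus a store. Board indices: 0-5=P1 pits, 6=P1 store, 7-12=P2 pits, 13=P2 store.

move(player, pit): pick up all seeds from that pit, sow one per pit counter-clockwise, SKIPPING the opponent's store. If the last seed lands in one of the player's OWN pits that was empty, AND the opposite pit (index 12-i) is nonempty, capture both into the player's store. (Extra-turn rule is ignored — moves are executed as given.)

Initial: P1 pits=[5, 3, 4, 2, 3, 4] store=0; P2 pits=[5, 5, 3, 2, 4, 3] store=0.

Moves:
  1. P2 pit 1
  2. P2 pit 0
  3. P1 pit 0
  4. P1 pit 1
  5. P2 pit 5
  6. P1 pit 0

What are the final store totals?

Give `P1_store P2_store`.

Answer: 0 2

Derivation:
Move 1: P2 pit1 -> P1=[5,3,4,2,3,4](0) P2=[5,0,4,3,5,4](1)
Move 2: P2 pit0 -> P1=[5,3,4,2,3,4](0) P2=[0,1,5,4,6,5](1)
Move 3: P1 pit0 -> P1=[0,4,5,3,4,5](0) P2=[0,1,5,4,6,5](1)
Move 4: P1 pit1 -> P1=[0,0,6,4,5,6](0) P2=[0,1,5,4,6,5](1)
Move 5: P2 pit5 -> P1=[1,1,7,5,5,6](0) P2=[0,1,5,4,6,0](2)
Move 6: P1 pit0 -> P1=[0,2,7,5,5,6](0) P2=[0,1,5,4,6,0](2)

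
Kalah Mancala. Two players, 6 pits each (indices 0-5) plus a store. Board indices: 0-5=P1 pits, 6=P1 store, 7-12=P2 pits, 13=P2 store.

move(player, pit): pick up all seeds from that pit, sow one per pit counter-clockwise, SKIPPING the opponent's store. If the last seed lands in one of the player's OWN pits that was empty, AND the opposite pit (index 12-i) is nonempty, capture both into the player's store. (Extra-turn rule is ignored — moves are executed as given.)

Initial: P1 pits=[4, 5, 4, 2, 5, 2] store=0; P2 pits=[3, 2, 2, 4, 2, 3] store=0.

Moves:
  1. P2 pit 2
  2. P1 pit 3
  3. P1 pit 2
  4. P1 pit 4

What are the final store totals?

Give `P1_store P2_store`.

Answer: 2 0

Derivation:
Move 1: P2 pit2 -> P1=[4,5,4,2,5,2](0) P2=[3,2,0,5,3,3](0)
Move 2: P1 pit3 -> P1=[4,5,4,0,6,3](0) P2=[3,2,0,5,3,3](0)
Move 3: P1 pit2 -> P1=[4,5,0,1,7,4](1) P2=[3,2,0,5,3,3](0)
Move 4: P1 pit4 -> P1=[4,5,0,1,0,5](2) P2=[4,3,1,6,4,3](0)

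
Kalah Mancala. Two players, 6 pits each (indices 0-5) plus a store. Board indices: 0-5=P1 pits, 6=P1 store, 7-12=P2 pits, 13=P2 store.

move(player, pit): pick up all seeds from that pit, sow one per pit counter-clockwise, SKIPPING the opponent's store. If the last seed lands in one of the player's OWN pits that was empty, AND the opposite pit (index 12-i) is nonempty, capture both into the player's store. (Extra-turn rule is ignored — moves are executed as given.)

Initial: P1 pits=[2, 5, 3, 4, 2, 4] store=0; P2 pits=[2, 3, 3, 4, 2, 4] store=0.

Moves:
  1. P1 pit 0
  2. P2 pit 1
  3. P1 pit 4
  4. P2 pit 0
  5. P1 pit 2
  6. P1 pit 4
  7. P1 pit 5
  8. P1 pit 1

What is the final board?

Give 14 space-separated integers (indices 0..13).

Answer: 0 0 1 6 1 1 4 2 2 6 6 4 5 0

Derivation:
Move 1: P1 pit0 -> P1=[0,6,4,4,2,4](0) P2=[2,3,3,4,2,4](0)
Move 2: P2 pit1 -> P1=[0,6,4,4,2,4](0) P2=[2,0,4,5,3,4](0)
Move 3: P1 pit4 -> P1=[0,6,4,4,0,5](1) P2=[2,0,4,5,3,4](0)
Move 4: P2 pit0 -> P1=[0,6,4,4,0,5](1) P2=[0,1,5,5,3,4](0)
Move 5: P1 pit2 -> P1=[0,6,0,5,1,6](2) P2=[0,1,5,5,3,4](0)
Move 6: P1 pit4 -> P1=[0,6,0,5,0,7](2) P2=[0,1,5,5,3,4](0)
Move 7: P1 pit5 -> P1=[0,6,0,5,0,0](3) P2=[1,2,6,6,4,5](0)
Move 8: P1 pit1 -> P1=[0,0,1,6,1,1](4) P2=[2,2,6,6,4,5](0)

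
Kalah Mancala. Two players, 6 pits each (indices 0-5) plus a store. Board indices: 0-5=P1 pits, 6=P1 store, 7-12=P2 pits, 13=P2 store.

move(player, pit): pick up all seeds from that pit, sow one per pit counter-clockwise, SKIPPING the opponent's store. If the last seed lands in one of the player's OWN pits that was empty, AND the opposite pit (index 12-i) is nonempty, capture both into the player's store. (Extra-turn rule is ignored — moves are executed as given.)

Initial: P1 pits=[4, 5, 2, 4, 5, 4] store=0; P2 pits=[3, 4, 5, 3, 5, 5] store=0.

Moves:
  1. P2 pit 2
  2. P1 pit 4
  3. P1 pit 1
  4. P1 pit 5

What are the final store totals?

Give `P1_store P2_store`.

Answer: 3 1

Derivation:
Move 1: P2 pit2 -> P1=[5,5,2,4,5,4](0) P2=[3,4,0,4,6,6](1)
Move 2: P1 pit4 -> P1=[5,5,2,4,0,5](1) P2=[4,5,1,4,6,6](1)
Move 3: P1 pit1 -> P1=[5,0,3,5,1,6](2) P2=[4,5,1,4,6,6](1)
Move 4: P1 pit5 -> P1=[5,0,3,5,1,0](3) P2=[5,6,2,5,7,6](1)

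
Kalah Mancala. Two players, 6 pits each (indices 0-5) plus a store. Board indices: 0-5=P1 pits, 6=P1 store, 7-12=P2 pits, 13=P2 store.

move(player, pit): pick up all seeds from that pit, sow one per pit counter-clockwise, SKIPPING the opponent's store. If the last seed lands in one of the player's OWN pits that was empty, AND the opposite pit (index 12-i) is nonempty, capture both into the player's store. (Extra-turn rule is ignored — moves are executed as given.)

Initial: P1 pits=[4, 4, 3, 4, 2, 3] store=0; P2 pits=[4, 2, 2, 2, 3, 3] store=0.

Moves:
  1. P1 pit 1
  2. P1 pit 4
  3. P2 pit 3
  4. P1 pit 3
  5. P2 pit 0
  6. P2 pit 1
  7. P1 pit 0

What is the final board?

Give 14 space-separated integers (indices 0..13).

Move 1: P1 pit1 -> P1=[4,0,4,5,3,4](0) P2=[4,2,2,2,3,3](0)
Move 2: P1 pit4 -> P1=[4,0,4,5,0,5](1) P2=[5,2,2,2,3,3](0)
Move 3: P2 pit3 -> P1=[4,0,4,5,0,5](1) P2=[5,2,2,0,4,4](0)
Move 4: P1 pit3 -> P1=[4,0,4,0,1,6](2) P2=[6,3,2,0,4,4](0)
Move 5: P2 pit0 -> P1=[4,0,4,0,1,6](2) P2=[0,4,3,1,5,5](1)
Move 6: P2 pit1 -> P1=[4,0,4,0,1,6](2) P2=[0,0,4,2,6,6](1)
Move 7: P1 pit0 -> P1=[0,1,5,1,2,6](2) P2=[0,0,4,2,6,6](1)

Answer: 0 1 5 1 2 6 2 0 0 4 2 6 6 1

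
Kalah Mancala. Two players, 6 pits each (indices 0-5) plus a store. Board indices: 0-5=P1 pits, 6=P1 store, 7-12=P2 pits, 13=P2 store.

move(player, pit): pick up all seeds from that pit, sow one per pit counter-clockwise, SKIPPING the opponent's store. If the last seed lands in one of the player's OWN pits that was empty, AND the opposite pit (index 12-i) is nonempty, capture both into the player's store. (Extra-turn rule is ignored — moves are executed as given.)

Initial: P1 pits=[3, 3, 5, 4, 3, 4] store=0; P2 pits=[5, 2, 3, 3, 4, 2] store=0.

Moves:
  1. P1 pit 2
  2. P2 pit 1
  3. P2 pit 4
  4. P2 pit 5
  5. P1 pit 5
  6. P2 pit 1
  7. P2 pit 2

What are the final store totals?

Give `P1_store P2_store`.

Move 1: P1 pit2 -> P1=[3,3,0,5,4,5](1) P2=[6,2,3,3,4,2](0)
Move 2: P2 pit1 -> P1=[3,3,0,5,4,5](1) P2=[6,0,4,4,4,2](0)
Move 3: P2 pit4 -> P1=[4,4,0,5,4,5](1) P2=[6,0,4,4,0,3](1)
Move 4: P2 pit5 -> P1=[5,5,0,5,4,5](1) P2=[6,0,4,4,0,0](2)
Move 5: P1 pit5 -> P1=[5,5,0,5,4,0](2) P2=[7,1,5,5,0,0](2)
Move 6: P2 pit1 -> P1=[5,5,0,5,4,0](2) P2=[7,0,6,5,0,0](2)
Move 7: P2 pit2 -> P1=[6,6,0,5,4,0](2) P2=[7,0,0,6,1,1](3)

Answer: 2 3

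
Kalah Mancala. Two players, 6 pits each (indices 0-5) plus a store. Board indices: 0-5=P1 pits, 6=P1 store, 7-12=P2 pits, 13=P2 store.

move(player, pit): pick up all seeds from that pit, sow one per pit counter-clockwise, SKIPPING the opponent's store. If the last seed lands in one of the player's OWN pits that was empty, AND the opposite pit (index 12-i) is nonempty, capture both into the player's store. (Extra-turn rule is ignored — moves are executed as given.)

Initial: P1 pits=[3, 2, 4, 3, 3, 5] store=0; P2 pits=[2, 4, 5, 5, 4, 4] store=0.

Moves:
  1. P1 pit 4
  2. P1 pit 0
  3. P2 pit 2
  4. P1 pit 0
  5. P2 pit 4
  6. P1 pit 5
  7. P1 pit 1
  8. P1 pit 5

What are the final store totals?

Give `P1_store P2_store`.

Answer: 4 2

Derivation:
Move 1: P1 pit4 -> P1=[3,2,4,3,0,6](1) P2=[3,4,5,5,4,4](0)
Move 2: P1 pit0 -> P1=[0,3,5,4,0,6](1) P2=[3,4,5,5,4,4](0)
Move 3: P2 pit2 -> P1=[1,3,5,4,0,6](1) P2=[3,4,0,6,5,5](1)
Move 4: P1 pit0 -> P1=[0,4,5,4,0,6](1) P2=[3,4,0,6,5,5](1)
Move 5: P2 pit4 -> P1=[1,5,6,4,0,6](1) P2=[3,4,0,6,0,6](2)
Move 6: P1 pit5 -> P1=[1,5,6,4,0,0](2) P2=[4,5,1,7,1,6](2)
Move 7: P1 pit1 -> P1=[1,0,7,5,1,1](3) P2=[4,5,1,7,1,6](2)
Move 8: P1 pit5 -> P1=[1,0,7,5,1,0](4) P2=[4,5,1,7,1,6](2)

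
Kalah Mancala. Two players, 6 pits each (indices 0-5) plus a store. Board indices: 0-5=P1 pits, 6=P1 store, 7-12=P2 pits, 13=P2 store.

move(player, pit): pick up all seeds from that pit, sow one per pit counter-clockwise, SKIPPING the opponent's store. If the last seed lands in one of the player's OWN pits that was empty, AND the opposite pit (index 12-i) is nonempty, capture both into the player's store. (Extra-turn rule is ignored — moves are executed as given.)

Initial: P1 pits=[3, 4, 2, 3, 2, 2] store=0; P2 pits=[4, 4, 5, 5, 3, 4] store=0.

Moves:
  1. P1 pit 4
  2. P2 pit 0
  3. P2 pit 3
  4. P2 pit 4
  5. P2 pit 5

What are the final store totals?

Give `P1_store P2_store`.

Move 1: P1 pit4 -> P1=[3,4,2,3,0,3](1) P2=[4,4,5,5,3,4](0)
Move 2: P2 pit0 -> P1=[3,4,2,3,0,3](1) P2=[0,5,6,6,4,4](0)
Move 3: P2 pit3 -> P1=[4,5,3,3,0,3](1) P2=[0,5,6,0,5,5](1)
Move 4: P2 pit4 -> P1=[5,6,4,3,0,3](1) P2=[0,5,6,0,0,6](2)
Move 5: P2 pit5 -> P1=[6,7,5,4,1,3](1) P2=[0,5,6,0,0,0](3)

Answer: 1 3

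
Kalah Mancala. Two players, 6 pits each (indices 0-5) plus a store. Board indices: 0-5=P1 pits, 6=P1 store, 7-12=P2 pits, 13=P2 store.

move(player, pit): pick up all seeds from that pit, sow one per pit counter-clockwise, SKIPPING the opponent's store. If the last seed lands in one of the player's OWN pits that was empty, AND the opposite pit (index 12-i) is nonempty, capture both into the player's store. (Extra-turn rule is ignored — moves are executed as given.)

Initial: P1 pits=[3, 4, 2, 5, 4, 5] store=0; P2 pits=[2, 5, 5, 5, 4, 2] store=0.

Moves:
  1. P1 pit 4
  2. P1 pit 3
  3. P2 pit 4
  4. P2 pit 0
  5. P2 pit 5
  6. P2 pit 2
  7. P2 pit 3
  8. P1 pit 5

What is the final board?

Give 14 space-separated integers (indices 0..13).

Answer: 7 3 3 1 1 0 3 1 9 1 1 3 3 10

Derivation:
Move 1: P1 pit4 -> P1=[3,4,2,5,0,6](1) P2=[3,6,5,5,4,2](0)
Move 2: P1 pit3 -> P1=[3,4,2,0,1,7](2) P2=[4,7,5,5,4,2](0)
Move 3: P2 pit4 -> P1=[4,5,2,0,1,7](2) P2=[4,7,5,5,0,3](1)
Move 4: P2 pit0 -> P1=[4,0,2,0,1,7](2) P2=[0,8,6,6,0,3](7)
Move 5: P2 pit5 -> P1=[5,1,2,0,1,7](2) P2=[0,8,6,6,0,0](8)
Move 6: P2 pit2 -> P1=[6,2,2,0,1,7](2) P2=[0,8,0,7,1,1](9)
Move 7: P2 pit3 -> P1=[7,3,3,1,1,7](2) P2=[0,8,0,0,2,2](10)
Move 8: P1 pit5 -> P1=[7,3,3,1,1,0](3) P2=[1,9,1,1,3,3](10)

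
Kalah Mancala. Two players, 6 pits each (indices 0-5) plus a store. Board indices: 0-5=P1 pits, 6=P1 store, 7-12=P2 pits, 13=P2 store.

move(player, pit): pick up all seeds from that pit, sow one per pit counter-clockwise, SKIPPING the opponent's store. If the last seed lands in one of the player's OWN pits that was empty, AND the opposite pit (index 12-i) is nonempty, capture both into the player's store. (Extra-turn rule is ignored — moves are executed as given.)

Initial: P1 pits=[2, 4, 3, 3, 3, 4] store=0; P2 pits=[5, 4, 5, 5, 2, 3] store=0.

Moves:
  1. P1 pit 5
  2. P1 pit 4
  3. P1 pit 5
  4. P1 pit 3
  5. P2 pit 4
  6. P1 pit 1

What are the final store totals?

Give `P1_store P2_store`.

Answer: 4 1

Derivation:
Move 1: P1 pit5 -> P1=[2,4,3,3,3,0](1) P2=[6,5,6,5,2,3](0)
Move 2: P1 pit4 -> P1=[2,4,3,3,0,1](2) P2=[7,5,6,5,2,3](0)
Move 3: P1 pit5 -> P1=[2,4,3,3,0,0](3) P2=[7,5,6,5,2,3](0)
Move 4: P1 pit3 -> P1=[2,4,3,0,1,1](4) P2=[7,5,6,5,2,3](0)
Move 5: P2 pit4 -> P1=[2,4,3,0,1,1](4) P2=[7,5,6,5,0,4](1)
Move 6: P1 pit1 -> P1=[2,0,4,1,2,2](4) P2=[7,5,6,5,0,4](1)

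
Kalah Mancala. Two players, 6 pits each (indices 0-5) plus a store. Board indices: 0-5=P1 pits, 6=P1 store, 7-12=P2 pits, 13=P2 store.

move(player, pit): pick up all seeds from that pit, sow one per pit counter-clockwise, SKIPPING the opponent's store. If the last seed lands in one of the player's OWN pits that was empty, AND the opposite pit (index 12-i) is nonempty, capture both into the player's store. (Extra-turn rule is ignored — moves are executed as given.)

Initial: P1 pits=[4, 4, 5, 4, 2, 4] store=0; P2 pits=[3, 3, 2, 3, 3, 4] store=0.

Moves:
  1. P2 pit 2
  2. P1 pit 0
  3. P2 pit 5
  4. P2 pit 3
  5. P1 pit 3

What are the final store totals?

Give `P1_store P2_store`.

Answer: 1 2

Derivation:
Move 1: P2 pit2 -> P1=[4,4,5,4,2,4](0) P2=[3,3,0,4,4,4](0)
Move 2: P1 pit0 -> P1=[0,5,6,5,3,4](0) P2=[3,3,0,4,4,4](0)
Move 3: P2 pit5 -> P1=[1,6,7,5,3,4](0) P2=[3,3,0,4,4,0](1)
Move 4: P2 pit3 -> P1=[2,6,7,5,3,4](0) P2=[3,3,0,0,5,1](2)
Move 5: P1 pit3 -> P1=[2,6,7,0,4,5](1) P2=[4,4,0,0,5,1](2)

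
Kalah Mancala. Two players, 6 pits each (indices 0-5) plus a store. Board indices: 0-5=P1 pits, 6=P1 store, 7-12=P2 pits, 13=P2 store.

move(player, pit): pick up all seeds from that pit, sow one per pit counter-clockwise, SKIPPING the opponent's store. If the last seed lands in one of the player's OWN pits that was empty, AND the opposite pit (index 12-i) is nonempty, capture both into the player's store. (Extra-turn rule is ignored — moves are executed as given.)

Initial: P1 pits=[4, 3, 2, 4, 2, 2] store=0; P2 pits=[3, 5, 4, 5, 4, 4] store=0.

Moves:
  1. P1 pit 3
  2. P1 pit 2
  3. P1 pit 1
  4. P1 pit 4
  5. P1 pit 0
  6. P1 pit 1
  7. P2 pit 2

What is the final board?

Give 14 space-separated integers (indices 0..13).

Answer: 1 0 3 3 0 4 9 5 0 0 6 5 5 1

Derivation:
Move 1: P1 pit3 -> P1=[4,3,2,0,3,3](1) P2=[4,5,4,5,4,4](0)
Move 2: P1 pit2 -> P1=[4,3,0,1,4,3](1) P2=[4,5,4,5,4,4](0)
Move 3: P1 pit1 -> P1=[4,0,1,2,5,3](1) P2=[4,5,4,5,4,4](0)
Move 4: P1 pit4 -> P1=[4,0,1,2,0,4](2) P2=[5,6,5,5,4,4](0)
Move 5: P1 pit0 -> P1=[0,1,2,3,0,4](9) P2=[5,0,5,5,4,4](0)
Move 6: P1 pit1 -> P1=[0,0,3,3,0,4](9) P2=[5,0,5,5,4,4](0)
Move 7: P2 pit2 -> P1=[1,0,3,3,0,4](9) P2=[5,0,0,6,5,5](1)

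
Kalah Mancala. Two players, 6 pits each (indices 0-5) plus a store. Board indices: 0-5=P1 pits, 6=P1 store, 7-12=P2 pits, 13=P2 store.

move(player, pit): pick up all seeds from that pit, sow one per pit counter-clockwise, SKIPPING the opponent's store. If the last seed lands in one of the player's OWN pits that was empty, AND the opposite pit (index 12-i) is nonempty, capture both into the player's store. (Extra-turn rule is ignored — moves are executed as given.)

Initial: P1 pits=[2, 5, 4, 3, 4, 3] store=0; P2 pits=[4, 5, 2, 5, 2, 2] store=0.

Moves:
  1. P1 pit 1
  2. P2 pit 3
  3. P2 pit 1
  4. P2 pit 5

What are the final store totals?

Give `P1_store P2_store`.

Answer: 1 3

Derivation:
Move 1: P1 pit1 -> P1=[2,0,5,4,5,4](1) P2=[4,5,2,5,2,2](0)
Move 2: P2 pit3 -> P1=[3,1,5,4,5,4](1) P2=[4,5,2,0,3,3](1)
Move 3: P2 pit1 -> P1=[3,1,5,4,5,4](1) P2=[4,0,3,1,4,4](2)
Move 4: P2 pit5 -> P1=[4,2,6,4,5,4](1) P2=[4,0,3,1,4,0](3)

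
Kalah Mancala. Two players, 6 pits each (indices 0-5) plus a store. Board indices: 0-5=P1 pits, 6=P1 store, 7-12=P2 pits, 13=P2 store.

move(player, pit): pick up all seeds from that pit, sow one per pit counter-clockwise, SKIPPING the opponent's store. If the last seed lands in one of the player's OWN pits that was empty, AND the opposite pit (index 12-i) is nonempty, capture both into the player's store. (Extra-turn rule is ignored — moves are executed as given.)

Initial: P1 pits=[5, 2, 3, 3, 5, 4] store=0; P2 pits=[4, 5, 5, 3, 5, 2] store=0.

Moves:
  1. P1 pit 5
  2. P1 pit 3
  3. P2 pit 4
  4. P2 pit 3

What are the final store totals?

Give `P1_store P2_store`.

Move 1: P1 pit5 -> P1=[5,2,3,3,5,0](1) P2=[5,6,6,3,5,2](0)
Move 2: P1 pit3 -> P1=[5,2,3,0,6,1](2) P2=[5,6,6,3,5,2](0)
Move 3: P2 pit4 -> P1=[6,3,4,0,6,1](2) P2=[5,6,6,3,0,3](1)
Move 4: P2 pit3 -> P1=[6,3,4,0,6,1](2) P2=[5,6,6,0,1,4](2)

Answer: 2 2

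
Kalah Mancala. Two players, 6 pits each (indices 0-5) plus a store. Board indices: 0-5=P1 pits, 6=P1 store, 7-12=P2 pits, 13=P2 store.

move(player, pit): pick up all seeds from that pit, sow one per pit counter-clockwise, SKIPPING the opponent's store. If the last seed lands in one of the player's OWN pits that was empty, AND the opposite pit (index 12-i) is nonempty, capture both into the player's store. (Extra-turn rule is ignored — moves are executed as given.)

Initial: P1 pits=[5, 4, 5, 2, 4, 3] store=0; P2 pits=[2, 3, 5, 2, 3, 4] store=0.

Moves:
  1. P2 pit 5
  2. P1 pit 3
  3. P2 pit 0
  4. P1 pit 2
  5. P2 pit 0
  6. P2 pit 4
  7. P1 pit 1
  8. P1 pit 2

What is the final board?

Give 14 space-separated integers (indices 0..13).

Move 1: P2 pit5 -> P1=[6,5,6,2,4,3](0) P2=[2,3,5,2,3,0](1)
Move 2: P1 pit3 -> P1=[6,5,6,0,5,4](0) P2=[2,3,5,2,3,0](1)
Move 3: P2 pit0 -> P1=[6,5,6,0,5,4](0) P2=[0,4,6,2,3,0](1)
Move 4: P1 pit2 -> P1=[6,5,0,1,6,5](1) P2=[1,5,6,2,3,0](1)
Move 5: P2 pit0 -> P1=[6,5,0,1,6,5](1) P2=[0,6,6,2,3,0](1)
Move 6: P2 pit4 -> P1=[7,5,0,1,6,5](1) P2=[0,6,6,2,0,1](2)
Move 7: P1 pit1 -> P1=[7,0,1,2,7,6](2) P2=[0,6,6,2,0,1](2)
Move 8: P1 pit2 -> P1=[7,0,0,3,7,6](2) P2=[0,6,6,2,0,1](2)

Answer: 7 0 0 3 7 6 2 0 6 6 2 0 1 2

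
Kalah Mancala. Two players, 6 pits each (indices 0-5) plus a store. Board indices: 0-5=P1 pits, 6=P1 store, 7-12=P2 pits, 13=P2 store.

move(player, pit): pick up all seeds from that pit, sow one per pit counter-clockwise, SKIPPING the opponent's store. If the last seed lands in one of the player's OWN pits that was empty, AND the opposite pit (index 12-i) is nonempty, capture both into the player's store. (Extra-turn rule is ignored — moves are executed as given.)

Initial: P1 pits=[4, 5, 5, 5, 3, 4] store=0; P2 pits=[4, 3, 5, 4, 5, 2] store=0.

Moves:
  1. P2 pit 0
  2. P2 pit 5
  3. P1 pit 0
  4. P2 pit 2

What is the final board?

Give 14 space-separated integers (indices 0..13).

Answer: 1 7 6 6 4 5 0 0 4 0 6 7 1 2

Derivation:
Move 1: P2 pit0 -> P1=[4,5,5,5,3,4](0) P2=[0,4,6,5,6,2](0)
Move 2: P2 pit5 -> P1=[5,5,5,5,3,4](0) P2=[0,4,6,5,6,0](1)
Move 3: P1 pit0 -> P1=[0,6,6,6,4,5](0) P2=[0,4,6,5,6,0](1)
Move 4: P2 pit2 -> P1=[1,7,6,6,4,5](0) P2=[0,4,0,6,7,1](2)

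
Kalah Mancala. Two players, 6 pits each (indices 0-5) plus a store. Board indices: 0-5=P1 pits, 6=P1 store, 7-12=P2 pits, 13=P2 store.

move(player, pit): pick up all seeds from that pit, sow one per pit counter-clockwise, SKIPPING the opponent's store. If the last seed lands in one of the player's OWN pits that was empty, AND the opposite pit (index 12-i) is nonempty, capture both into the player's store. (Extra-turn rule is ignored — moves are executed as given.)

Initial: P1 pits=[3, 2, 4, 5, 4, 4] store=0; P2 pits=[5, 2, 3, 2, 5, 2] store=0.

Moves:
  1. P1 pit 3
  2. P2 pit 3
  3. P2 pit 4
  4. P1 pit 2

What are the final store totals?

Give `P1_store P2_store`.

Answer: 2 1

Derivation:
Move 1: P1 pit3 -> P1=[3,2,4,0,5,5](1) P2=[6,3,3,2,5,2](0)
Move 2: P2 pit3 -> P1=[3,2,4,0,5,5](1) P2=[6,3,3,0,6,3](0)
Move 3: P2 pit4 -> P1=[4,3,5,1,5,5](1) P2=[6,3,3,0,0,4](1)
Move 4: P1 pit2 -> P1=[4,3,0,2,6,6](2) P2=[7,3,3,0,0,4](1)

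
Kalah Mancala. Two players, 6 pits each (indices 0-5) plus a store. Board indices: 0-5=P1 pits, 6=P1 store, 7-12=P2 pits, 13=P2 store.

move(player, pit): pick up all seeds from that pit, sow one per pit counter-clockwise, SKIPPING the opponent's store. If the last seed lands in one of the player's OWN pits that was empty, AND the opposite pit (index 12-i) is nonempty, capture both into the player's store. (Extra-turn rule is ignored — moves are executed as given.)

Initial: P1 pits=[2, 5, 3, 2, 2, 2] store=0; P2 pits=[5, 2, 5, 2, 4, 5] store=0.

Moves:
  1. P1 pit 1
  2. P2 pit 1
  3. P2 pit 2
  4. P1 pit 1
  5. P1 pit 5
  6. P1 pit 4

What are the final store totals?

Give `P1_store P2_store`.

Answer: 3 1

Derivation:
Move 1: P1 pit1 -> P1=[2,0,4,3,3,3](1) P2=[5,2,5,2,4,5](0)
Move 2: P2 pit1 -> P1=[2,0,4,3,3,3](1) P2=[5,0,6,3,4,5](0)
Move 3: P2 pit2 -> P1=[3,1,4,3,3,3](1) P2=[5,0,0,4,5,6](1)
Move 4: P1 pit1 -> P1=[3,0,5,3,3,3](1) P2=[5,0,0,4,5,6](1)
Move 5: P1 pit5 -> P1=[3,0,5,3,3,0](2) P2=[6,1,0,4,5,6](1)
Move 6: P1 pit4 -> P1=[3,0,5,3,0,1](3) P2=[7,1,0,4,5,6](1)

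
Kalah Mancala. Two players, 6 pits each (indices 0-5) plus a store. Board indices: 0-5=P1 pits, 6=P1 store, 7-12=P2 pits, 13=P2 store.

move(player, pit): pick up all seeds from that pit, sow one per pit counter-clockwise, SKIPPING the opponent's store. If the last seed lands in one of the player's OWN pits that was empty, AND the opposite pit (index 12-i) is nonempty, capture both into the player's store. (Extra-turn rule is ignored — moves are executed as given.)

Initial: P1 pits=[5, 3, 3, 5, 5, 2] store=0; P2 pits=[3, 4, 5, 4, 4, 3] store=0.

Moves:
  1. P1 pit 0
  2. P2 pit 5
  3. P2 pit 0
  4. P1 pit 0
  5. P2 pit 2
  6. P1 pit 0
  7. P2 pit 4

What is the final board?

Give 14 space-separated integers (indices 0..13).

Answer: 1 9 5 6 6 3 0 0 5 0 6 0 2 3

Derivation:
Move 1: P1 pit0 -> P1=[0,4,4,6,6,3](0) P2=[3,4,5,4,4,3](0)
Move 2: P2 pit5 -> P1=[1,5,4,6,6,3](0) P2=[3,4,5,4,4,0](1)
Move 3: P2 pit0 -> P1=[1,5,4,6,6,3](0) P2=[0,5,6,5,4,0](1)
Move 4: P1 pit0 -> P1=[0,6,4,6,6,3](0) P2=[0,5,6,5,4,0](1)
Move 5: P2 pit2 -> P1=[1,7,4,6,6,3](0) P2=[0,5,0,6,5,1](2)
Move 6: P1 pit0 -> P1=[0,8,4,6,6,3](0) P2=[0,5,0,6,5,1](2)
Move 7: P2 pit4 -> P1=[1,9,5,6,6,3](0) P2=[0,5,0,6,0,2](3)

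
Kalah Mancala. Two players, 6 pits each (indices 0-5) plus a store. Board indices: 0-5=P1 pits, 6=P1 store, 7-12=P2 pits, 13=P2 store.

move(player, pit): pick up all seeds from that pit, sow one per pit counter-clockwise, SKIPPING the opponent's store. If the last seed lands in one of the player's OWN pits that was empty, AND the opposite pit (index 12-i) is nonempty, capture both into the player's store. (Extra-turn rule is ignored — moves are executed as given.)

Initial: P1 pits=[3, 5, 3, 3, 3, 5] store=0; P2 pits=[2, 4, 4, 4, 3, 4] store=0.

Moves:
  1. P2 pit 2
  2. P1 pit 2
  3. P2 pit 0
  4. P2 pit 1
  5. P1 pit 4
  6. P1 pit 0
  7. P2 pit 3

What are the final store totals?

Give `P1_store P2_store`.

Move 1: P2 pit2 -> P1=[3,5,3,3,3,5](0) P2=[2,4,0,5,4,5](1)
Move 2: P1 pit2 -> P1=[3,5,0,4,4,6](0) P2=[2,4,0,5,4,5](1)
Move 3: P2 pit0 -> P1=[3,5,0,0,4,6](0) P2=[0,5,0,5,4,5](6)
Move 4: P2 pit1 -> P1=[3,5,0,0,4,6](0) P2=[0,0,1,6,5,6](7)
Move 5: P1 pit4 -> P1=[3,5,0,0,0,7](1) P2=[1,1,1,6,5,6](7)
Move 6: P1 pit0 -> P1=[0,6,1,0,0,7](3) P2=[1,1,0,6,5,6](7)
Move 7: P2 pit3 -> P1=[1,7,2,0,0,7](3) P2=[1,1,0,0,6,7](8)

Answer: 3 8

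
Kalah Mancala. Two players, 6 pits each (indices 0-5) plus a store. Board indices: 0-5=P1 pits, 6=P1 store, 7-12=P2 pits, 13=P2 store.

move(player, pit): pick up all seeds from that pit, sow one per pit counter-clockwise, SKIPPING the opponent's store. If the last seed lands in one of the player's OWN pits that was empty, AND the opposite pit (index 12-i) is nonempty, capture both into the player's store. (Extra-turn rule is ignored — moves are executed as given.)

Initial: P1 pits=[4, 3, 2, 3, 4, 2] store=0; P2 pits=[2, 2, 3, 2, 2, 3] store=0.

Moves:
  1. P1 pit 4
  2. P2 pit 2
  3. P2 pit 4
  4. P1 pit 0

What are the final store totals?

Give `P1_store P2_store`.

Move 1: P1 pit4 -> P1=[4,3,2,3,0,3](1) P2=[3,3,3,2,2,3](0)
Move 2: P2 pit2 -> P1=[4,3,2,3,0,3](1) P2=[3,3,0,3,3,4](0)
Move 3: P2 pit4 -> P1=[5,3,2,3,0,3](1) P2=[3,3,0,3,0,5](1)
Move 4: P1 pit0 -> P1=[0,4,3,4,1,4](1) P2=[3,3,0,3,0,5](1)

Answer: 1 1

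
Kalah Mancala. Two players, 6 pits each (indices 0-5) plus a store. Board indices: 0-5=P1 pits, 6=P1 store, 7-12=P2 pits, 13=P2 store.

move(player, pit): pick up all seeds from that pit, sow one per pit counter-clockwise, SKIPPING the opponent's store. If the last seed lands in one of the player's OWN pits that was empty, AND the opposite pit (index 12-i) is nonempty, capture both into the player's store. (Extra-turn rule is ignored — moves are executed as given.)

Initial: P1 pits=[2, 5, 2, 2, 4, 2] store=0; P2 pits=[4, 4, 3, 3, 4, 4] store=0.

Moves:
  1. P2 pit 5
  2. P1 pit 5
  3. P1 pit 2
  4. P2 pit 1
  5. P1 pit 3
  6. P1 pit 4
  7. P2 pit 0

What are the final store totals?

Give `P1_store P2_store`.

Answer: 9 5

Derivation:
Move 1: P2 pit5 -> P1=[3,6,3,2,4,2](0) P2=[4,4,3,3,4,0](1)
Move 2: P1 pit5 -> P1=[3,6,3,2,4,0](1) P2=[5,4,3,3,4,0](1)
Move 3: P1 pit2 -> P1=[3,6,0,3,5,0](7) P2=[0,4,3,3,4,0](1)
Move 4: P2 pit1 -> P1=[0,6,0,3,5,0](7) P2=[0,0,4,4,5,0](5)
Move 5: P1 pit3 -> P1=[0,6,0,0,6,1](8) P2=[0,0,4,4,5,0](5)
Move 6: P1 pit4 -> P1=[0,6,0,0,0,2](9) P2=[1,1,5,5,5,0](5)
Move 7: P2 pit0 -> P1=[0,6,0,0,0,2](9) P2=[0,2,5,5,5,0](5)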